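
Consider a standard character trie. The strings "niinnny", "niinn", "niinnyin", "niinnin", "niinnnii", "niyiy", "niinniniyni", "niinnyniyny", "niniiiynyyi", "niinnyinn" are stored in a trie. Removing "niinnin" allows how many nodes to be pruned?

0

After clearing the end-marker at "niinnin", prune upward until reaching a node still needed by another word.
Every node on "niinnin" is still needed (e.g. by "niinniniyni"), so nothing is freed.
Nodes removed: 0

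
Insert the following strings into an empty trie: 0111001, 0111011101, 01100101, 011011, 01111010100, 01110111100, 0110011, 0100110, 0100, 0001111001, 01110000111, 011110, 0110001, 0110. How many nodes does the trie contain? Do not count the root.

51

For each word, the new-node count is its length minus the longest prefix already in the trie:
  "0111001" → 7 new (0, 1, 1, 1, 0, 0, 1)
  "0111011101" → prefix "01110" already present; 5 new (1, 1, 1, 0, 1)
  "01100101" → prefix "011" already present; 5 new (0, 0, 1, 0, 1)
  "011011" → prefix "0110" already present; 2 new (1, 1)
  "01111010100" → prefix "0111" already present; 7 new (1, 0, 1, 0, 1, 0, 0)
  "01110111100" → prefix "01110111" already present; 3 new (1, 0, 0)
  "0110011" → prefix "011001" already present; 1 new (1)
  "0100110" → prefix "01" already present; 5 new (0, 0, 1, 1, 0)
  "0100" → prefix "0100" already present; 0 new (none)
  "0001111001" → prefix "0" already present; 9 new (0, 0, 1, 1, 1, 1, 0, 0, 1)
  "01110000111" → prefix "011100" already present; 5 new (0, 0, 1, 1, 1)
  "011110" → prefix "011110" already present; 0 new (none)
  "0110001" → prefix "01100" already present; 2 new (0, 1)
  "0110" → prefix "0110" already present; 0 new (none)
Total nodes = 7 + 5 + 5 + 2 + 7 + 3 + 1 + 5 + 0 + 9 + 5 + 0 + 2 + 0 = 51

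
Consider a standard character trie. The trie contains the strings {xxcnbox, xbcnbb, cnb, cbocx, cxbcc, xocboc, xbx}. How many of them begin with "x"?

4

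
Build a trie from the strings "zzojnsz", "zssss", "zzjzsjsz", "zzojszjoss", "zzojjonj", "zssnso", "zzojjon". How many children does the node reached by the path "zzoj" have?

3

Follow the path "zzoj" to its node, then look at its outgoing edges.
Characters that immediately follow "zzoj" among the stored strings: {j, n, s}.
That node has 3 child edges.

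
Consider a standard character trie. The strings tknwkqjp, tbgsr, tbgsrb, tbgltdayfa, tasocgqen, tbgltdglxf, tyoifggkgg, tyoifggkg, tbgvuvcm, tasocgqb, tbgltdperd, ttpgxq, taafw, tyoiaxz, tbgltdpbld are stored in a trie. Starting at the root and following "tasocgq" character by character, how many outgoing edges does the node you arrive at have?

Walk "tasocgq" from the root, arriving at one node.
Characters that immediately follow "tasocgq" among the stored strings: {b, e}.
That node has 2 child edges.

2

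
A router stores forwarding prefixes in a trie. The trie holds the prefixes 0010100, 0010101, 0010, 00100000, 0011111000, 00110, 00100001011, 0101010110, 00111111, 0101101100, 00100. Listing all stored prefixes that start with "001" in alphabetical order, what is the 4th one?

DFS of the "001" subtree visits, in order: "0010", "00100", "00100000", "00100001011", "0010100", "0010101", "00110", "0011111000", "00111111"
The 4th is 00100001011.

00100001011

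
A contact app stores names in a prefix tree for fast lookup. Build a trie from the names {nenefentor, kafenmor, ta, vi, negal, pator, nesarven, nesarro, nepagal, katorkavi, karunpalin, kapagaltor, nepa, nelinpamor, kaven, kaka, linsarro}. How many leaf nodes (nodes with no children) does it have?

16

A leaf is a node with no children — equivalently, the end of a word that is not a proper prefix of any other stored word.
Those words: "kafenmor", "kaka", "kapagaltor", "karunpalin", "katorkavi", "kaven", "linsarro", "negal", "nelinpamor", "nenefentor", "nepagal", "nesarro", "nesarven", "pator", "ta", "vi"
Leaf count: 16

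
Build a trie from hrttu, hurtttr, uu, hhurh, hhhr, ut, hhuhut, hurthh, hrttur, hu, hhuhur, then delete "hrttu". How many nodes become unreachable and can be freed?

After clearing the end-marker at "hrttu", prune upward until reaching a node still needed by another word.
Every node on "hrttu" is still needed (e.g. by "hrttur"), so nothing is freed.
Nodes removed: 0

0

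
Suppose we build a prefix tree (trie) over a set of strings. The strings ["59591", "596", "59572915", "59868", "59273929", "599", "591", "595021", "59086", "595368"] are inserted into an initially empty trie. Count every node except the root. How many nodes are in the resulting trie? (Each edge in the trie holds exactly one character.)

31

Trace insertions, counting only characters that open a new branch:
  "59591" → 5 new (5, 9, 5, 9, 1)
  "596" → prefix "59" already present; 1 new (6)
  "59572915" → prefix "595" already present; 5 new (7, 2, 9, 1, 5)
  "59868" → prefix "59" already present; 3 new (8, 6, 8)
  "59273929" → prefix "59" already present; 6 new (2, 7, 3, 9, 2, 9)
  "599" → prefix "59" already present; 1 new (9)
  "591" → prefix "59" already present; 1 new (1)
  "595021" → prefix "595" already present; 3 new (0, 2, 1)
  "59086" → prefix "59" already present; 3 new (0, 8, 6)
  "595368" → prefix "595" already present; 3 new (3, 6, 8)
Total nodes = 5 + 1 + 5 + 3 + 6 + 1 + 1 + 3 + 3 + 3 = 31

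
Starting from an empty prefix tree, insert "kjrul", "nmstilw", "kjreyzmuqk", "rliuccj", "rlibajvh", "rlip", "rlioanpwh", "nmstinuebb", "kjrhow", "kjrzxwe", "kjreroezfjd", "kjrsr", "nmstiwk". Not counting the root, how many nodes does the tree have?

61

Trace insertions, counting only characters that open a new branch:
  "kjrul" → 5 new (k, j, r, u, l)
  "nmstilw" → 7 new (n, m, s, t, i, l, w)
  "kjreyzmuqk" → prefix "kjr" already present; 7 new (e, y, z, m, u, q, k)
  "rliuccj" → 7 new (r, l, i, u, c, c, j)
  "rlibajvh" → prefix "rli" already present; 5 new (b, a, j, v, h)
  "rlip" → prefix "rli" already present; 1 new (p)
  "rlioanpwh" → prefix "rli" already present; 6 new (o, a, n, p, w, h)
  "nmstinuebb" → prefix "nmsti" already present; 5 new (n, u, e, b, b)
  "kjrhow" → prefix "kjr" already present; 3 new (h, o, w)
  "kjrzxwe" → prefix "kjr" already present; 4 new (z, x, w, e)
  "kjreroezfjd" → prefix "kjre" already present; 7 new (r, o, e, z, f, j, d)
  "kjrsr" → prefix "kjr" already present; 2 new (s, r)
  "nmstiwk" → prefix "nmsti" already present; 2 new (w, k)
Total nodes = 5 + 7 + 7 + 7 + 5 + 1 + 6 + 5 + 3 + 4 + 7 + 2 + 2 = 61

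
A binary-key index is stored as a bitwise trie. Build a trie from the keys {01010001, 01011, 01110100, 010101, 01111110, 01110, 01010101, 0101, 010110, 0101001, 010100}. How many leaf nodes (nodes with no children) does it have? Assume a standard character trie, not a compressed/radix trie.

6

A leaf is a node with no children — equivalently, the end of a word that is not a proper prefix of any other stored word.
Those words: "01010001", "0101001", "01010101", "010110", "01110100", "01111110"
Leaf count: 6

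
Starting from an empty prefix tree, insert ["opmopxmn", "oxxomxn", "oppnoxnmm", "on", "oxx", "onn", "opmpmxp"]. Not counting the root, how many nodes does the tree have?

27

Insert word by word; a character creates a node only if that edge doesn't already exist:
  "opmopxmn" → 8 new (o, p, m, o, p, x, m, n)
  "oxxomxn" → prefix "o" already present; 6 new (x, x, o, m, x, n)
  "oppnoxnmm" → prefix "op" already present; 7 new (p, n, o, x, n, m, m)
  "on" → prefix "o" already present; 1 new (n)
  "oxx" → prefix "oxx" already present; 0 new (none)
  "onn" → prefix "on" already present; 1 new (n)
  "opmpmxp" → prefix "opm" already present; 4 new (p, m, x, p)
Total nodes = 8 + 6 + 7 + 1 + 0 + 1 + 4 = 27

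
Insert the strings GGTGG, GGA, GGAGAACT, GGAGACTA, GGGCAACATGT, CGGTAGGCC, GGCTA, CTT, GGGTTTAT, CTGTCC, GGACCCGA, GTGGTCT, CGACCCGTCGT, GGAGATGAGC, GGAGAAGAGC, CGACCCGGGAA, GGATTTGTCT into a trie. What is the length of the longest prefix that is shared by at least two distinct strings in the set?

7

The deepest shared node is where two words last agree before diverging.
e.g. "CGACCCGGGAA" and "CGACCCGTCGT" share the prefix "CGACCCG" of length 7; no pair shares a longer one.
Longest shared-prefix length: 7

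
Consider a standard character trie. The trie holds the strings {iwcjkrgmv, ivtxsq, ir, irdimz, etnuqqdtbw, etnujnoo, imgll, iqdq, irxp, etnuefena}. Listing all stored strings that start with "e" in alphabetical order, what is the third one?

etnuqqdtbw

DFS of the "e" subtree visits, in order: "etnuefena", "etnujnoo", "etnuqqdtbw"
Position 3: etnuqqdtbw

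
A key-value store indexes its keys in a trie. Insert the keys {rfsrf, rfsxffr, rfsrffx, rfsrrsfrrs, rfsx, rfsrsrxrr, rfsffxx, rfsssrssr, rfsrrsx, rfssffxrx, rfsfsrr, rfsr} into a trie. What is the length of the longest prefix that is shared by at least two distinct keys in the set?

6

The deepest shared node is where two words last agree before diverging.
e.g. "rfsrrsfrrs" and "rfsrrsx" share the prefix "rfsrrs" of length 6; no pair shares a longer one.
Longest shared-prefix length: 6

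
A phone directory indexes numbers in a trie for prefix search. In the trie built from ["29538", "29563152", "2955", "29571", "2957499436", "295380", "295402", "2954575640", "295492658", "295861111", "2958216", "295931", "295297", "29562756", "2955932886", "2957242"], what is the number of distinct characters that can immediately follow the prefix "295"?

Follow the path "295" to its node, then look at its outgoing edges.
Characters that immediately follow "295" among the stored strings: {2, 3, 4, 5, 6, 7, 8, 9}.
That node has 8 child edges.

8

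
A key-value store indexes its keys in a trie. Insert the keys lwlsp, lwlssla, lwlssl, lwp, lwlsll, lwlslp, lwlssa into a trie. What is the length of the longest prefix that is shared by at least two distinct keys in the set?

The deepest shared node is where two words last agree before diverging.
e.g. "lwlssl" and "lwlssla" share the prefix "lwlssl" of length 6; no pair shares a longer one.
Longest shared-prefix length: 6

6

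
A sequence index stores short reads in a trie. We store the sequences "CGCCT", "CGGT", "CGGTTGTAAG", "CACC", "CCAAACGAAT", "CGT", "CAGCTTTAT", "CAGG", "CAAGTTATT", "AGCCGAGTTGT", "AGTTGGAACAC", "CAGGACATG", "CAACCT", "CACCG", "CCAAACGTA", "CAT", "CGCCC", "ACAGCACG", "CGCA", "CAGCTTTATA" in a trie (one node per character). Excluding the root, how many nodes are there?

Trace insertions, counting only characters that open a new branch:
  "CGCCT" → 5 new (C, G, C, C, T)
  "CGGT" → prefix "CG" already present; 2 new (G, T)
  "CGGTTGTAAG" → prefix "CGGT" already present; 6 new (T, G, T, A, A, G)
  "CACC" → prefix "C" already present; 3 new (A, C, C)
  "CCAAACGAAT" → prefix "C" already present; 9 new (C, A, A, A, C, G, A, A, T)
  "CGT" → prefix "CG" already present; 1 new (T)
  "CAGCTTTAT" → prefix "CA" already present; 7 new (G, C, T, T, T, A, T)
  "CAGG" → prefix "CAG" already present; 1 new (G)
  "CAAGTTATT" → prefix "CA" already present; 7 new (A, G, T, T, A, T, T)
  "AGCCGAGTTGT" → 11 new (A, G, C, C, G, A, G, T, T, G, T)
  "AGTTGGAACAC" → prefix "AG" already present; 9 new (T, T, G, G, A, A, C, A, C)
  "CAGGACATG" → prefix "CAGG" already present; 5 new (A, C, A, T, G)
  "CAACCT" → prefix "CAA" already present; 3 new (C, C, T)
  "CACCG" → prefix "CACC" already present; 1 new (G)
  "CCAAACGTA" → prefix "CCAAACG" already present; 2 new (T, A)
  "CAT" → prefix "CA" already present; 1 new (T)
  "CGCCC" → prefix "CGCC" already present; 1 new (C)
  "ACAGCACG" → prefix "A" already present; 7 new (C, A, G, C, A, C, G)
  "CGCA" → prefix "CGC" already present; 1 new (A)
  "CAGCTTTATA" → prefix "CAGCTTTAT" already present; 1 new (A)
Total nodes = 5 + 2 + 6 + 3 + 9 + 1 + 7 + 1 + 7 + 11 + 9 + 5 + 3 + 1 + 2 + 1 + 1 + 7 + 1 + 1 = 83

83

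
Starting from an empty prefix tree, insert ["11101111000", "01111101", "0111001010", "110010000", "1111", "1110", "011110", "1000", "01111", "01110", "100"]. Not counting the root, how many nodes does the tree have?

Count nodes per top-level branch (shared prefixes stored once):
  '0'-branch (01110, 0111001010, 01111, 011110, 01111101): 15 nodes
  '1'-branch (100, 1000, 110010000, 1110, 11101111000, 1111): 22 nodes
Sum: 37

37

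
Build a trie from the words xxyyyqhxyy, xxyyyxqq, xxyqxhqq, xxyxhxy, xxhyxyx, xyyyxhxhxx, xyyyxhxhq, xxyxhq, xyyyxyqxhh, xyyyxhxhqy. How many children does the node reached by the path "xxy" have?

The children of the "xxy" node are the distinct next characters among strings starting with "xxy".
Distinct next characters after "xxy": q, x, y.
That node has 3 child edges.

3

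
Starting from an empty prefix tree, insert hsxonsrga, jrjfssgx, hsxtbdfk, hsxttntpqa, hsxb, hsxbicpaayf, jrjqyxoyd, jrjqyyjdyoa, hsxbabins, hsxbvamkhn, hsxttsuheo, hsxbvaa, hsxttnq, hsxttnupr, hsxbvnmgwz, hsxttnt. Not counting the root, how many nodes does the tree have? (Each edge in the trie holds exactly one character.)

74

Insert word by word; a character creates a node only if that edge doesn't already exist:
  "hsxonsrga" → 9 new (h, s, x, o, n, s, r, g, a)
  "jrjfssgx" → 8 new (j, r, j, f, s, s, g, x)
  "hsxtbdfk" → prefix "hsx" already present; 5 new (t, b, d, f, k)
  "hsxttntpqa" → prefix "hsxt" already present; 6 new (t, n, t, p, q, a)
  "hsxb" → prefix "hsx" already present; 1 new (b)
  "hsxbicpaayf" → prefix "hsxb" already present; 7 new (i, c, p, a, a, y, f)
  "jrjqyxoyd" → prefix "jrj" already present; 6 new (q, y, x, o, y, d)
  "jrjqyyjdyoa" → prefix "jrjqy" already present; 6 new (y, j, d, y, o, a)
  "hsxbabins" → prefix "hsxb" already present; 5 new (a, b, i, n, s)
  "hsxbvamkhn" → prefix "hsxb" already present; 6 new (v, a, m, k, h, n)
  "hsxttsuheo" → prefix "hsxtt" already present; 5 new (s, u, h, e, o)
  "hsxbvaa" → prefix "hsxbva" already present; 1 new (a)
  "hsxttnq" → prefix "hsxttn" already present; 1 new (q)
  "hsxttnupr" → prefix "hsxttn" already present; 3 new (u, p, r)
  "hsxbvnmgwz" → prefix "hsxbv" already present; 5 new (n, m, g, w, z)
  "hsxttnt" → prefix "hsxttnt" already present; 0 new (none)
Total nodes = 9 + 8 + 5 + 6 + 1 + 7 + 6 + 6 + 5 + 6 + 5 + 1 + 1 + 3 + 5 + 0 = 74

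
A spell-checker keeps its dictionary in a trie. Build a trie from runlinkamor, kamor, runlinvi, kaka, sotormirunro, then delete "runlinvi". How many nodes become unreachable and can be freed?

Walk "runlinvi" from the leaf back toward the root, removing each node that no remaining word uses.
The suffix "vi" (2 nodes) is used only by "runlinvi"; the node for "runlin" still has the child "k", so pruning stops there.
Nodes removed: 2

2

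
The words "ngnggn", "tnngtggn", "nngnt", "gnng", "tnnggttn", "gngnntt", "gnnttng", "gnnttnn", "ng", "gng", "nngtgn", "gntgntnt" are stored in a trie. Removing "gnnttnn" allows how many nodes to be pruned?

1

Walk "gnnttnn" from the leaf back toward the root, removing each node that no remaining word uses.
The suffix "n" (1 node) is used only by "gnnttnn"; the node for "gnnttn" still has the child "g", so pruning stops there.
Nodes removed: 1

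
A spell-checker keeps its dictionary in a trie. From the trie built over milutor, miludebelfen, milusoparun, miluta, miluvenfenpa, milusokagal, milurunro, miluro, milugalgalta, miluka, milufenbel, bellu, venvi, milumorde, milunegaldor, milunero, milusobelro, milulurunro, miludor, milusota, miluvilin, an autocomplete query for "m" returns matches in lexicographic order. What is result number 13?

milusokagal

Filter for "m…" and sort: "miludebelfen", "miludor", "milufenbel", "milugalgalta", "miluka", "milulurunro", "milumorde", "milunegaldor", "milunero", "miluro", "milurunro", "milusobelro", "milusokagal", "milusoparun", "milusota", "miluta", "milutor", "miluvenfenpa", "miluvilin"
The 13th is milusokagal.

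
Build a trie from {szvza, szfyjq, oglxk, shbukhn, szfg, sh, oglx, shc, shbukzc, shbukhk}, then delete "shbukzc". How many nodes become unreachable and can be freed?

2

Walk "shbukzc" from the leaf back toward the root, removing each node that no remaining word uses.
The suffix "zc" (2 nodes) is used only by "shbukzc"; the node for "shbuk" still has the child "h", so pruning stops there.
Nodes removed: 2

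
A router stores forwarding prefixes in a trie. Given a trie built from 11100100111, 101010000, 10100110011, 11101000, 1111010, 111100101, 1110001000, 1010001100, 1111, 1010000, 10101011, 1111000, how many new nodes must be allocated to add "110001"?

"11" is already a path in the trie; the remaining "0001" must be added.
New nodes needed: |"110001"| − 2 = 6 − 2 = 4.

4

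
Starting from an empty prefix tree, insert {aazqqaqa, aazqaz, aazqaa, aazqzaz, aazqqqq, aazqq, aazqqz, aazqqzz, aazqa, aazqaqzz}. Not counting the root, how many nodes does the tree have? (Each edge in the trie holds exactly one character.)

For each word, the new-node count is its length minus the longest prefix already in the trie:
  "aazqqaqa" → 8 new (a, a, z, q, q, a, q, a)
  "aazqaz" → prefix "aazq" already present; 2 new (a, z)
  "aazqaa" → prefix "aazqa" already present; 1 new (a)
  "aazqzaz" → prefix "aazq" already present; 3 new (z, a, z)
  "aazqqqq" → prefix "aazqq" already present; 2 new (q, q)
  "aazqq" → prefix "aazqq" already present; 0 new (none)
  "aazqqz" → prefix "aazqq" already present; 1 new (z)
  "aazqqzz" → prefix "aazqqz" already present; 1 new (z)
  "aazqa" → prefix "aazqa" already present; 0 new (none)
  "aazqaqzz" → prefix "aazqa" already present; 3 new (q, z, z)
Total nodes = 8 + 2 + 1 + 3 + 2 + 0 + 1 + 1 + 0 + 3 = 21

21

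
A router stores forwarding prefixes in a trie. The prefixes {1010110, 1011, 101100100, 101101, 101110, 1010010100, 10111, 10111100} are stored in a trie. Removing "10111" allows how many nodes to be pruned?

0

A node on "10111"'s path can go only if nothing else ends at it or branches off below it.
Every node on "10111" is still needed (e.g. by "101110"), so nothing is freed.
Nodes removed: 0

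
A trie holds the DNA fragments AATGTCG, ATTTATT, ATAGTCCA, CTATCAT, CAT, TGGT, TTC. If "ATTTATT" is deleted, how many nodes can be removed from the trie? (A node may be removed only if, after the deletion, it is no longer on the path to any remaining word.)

5

A node on "ATTTATT"'s path can go only if nothing else ends at it or branches off below it.
The suffix "TTATT" (5 nodes) is used only by "ATTTATT"; the node for "AT" still has the child "A", so pruning stops there.
Nodes removed: 5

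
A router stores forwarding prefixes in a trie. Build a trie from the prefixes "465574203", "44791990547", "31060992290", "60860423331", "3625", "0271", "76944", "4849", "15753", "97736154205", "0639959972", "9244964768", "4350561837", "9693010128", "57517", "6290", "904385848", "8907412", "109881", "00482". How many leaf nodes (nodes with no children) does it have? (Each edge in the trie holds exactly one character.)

20

Leaves are exactly the stored words that no other stored word extends.
Those words: "00482", "0271", "0639959972", "109881", "15753", "31060992290", "3625", "4350561837", "44791990547", "465574203", "4849", "57517", "60860423331", "6290", "76944", "8907412", "904385848", "9244964768", "9693010128", "97736154205"
Leaf count: 20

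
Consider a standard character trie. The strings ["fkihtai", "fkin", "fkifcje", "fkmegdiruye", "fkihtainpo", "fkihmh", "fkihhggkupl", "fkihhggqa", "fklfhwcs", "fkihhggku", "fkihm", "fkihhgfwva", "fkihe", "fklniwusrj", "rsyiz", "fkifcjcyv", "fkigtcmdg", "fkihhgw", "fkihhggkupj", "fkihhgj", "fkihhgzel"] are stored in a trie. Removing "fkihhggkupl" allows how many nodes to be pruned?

1

A node on "fkihhggkupl"'s path can go only if nothing else ends at it or branches off below it.
The suffix "l" (1 node) is used only by "fkihhggkupl"; the node for "fkihhggkup" still has the child "j", so pruning stops there.
Nodes removed: 1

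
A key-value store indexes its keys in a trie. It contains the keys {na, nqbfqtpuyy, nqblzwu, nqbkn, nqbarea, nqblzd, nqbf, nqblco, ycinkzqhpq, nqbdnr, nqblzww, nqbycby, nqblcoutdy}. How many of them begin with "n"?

12

Traverse to the node for "n", then collect every word in that subtree.
Words under "n": na, nqbarea, nqbdnr, nqbf, nqbfqtpuyy, nqbkn, nqblco, nqblcoutdy, nqblzd, nqblzwu, nqblzww, nqbycby
Count: 12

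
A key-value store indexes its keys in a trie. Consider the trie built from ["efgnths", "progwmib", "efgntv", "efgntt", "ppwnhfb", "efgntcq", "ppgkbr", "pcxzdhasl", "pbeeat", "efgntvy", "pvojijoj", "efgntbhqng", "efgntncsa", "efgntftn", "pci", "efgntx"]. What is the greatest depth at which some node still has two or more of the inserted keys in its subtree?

6

Equivalently: take the maximum, over all pairs, of their longest common prefix length.
"efgntv" and "efgntvy" agree on "efgntv" (6 characters) before diverging; nothing deeper is shared.
Longest shared-prefix length: 6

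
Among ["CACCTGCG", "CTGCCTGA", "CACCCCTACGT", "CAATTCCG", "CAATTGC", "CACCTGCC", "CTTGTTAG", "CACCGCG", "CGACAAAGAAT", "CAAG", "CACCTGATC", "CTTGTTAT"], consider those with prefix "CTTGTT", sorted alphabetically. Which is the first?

CTTGTTAG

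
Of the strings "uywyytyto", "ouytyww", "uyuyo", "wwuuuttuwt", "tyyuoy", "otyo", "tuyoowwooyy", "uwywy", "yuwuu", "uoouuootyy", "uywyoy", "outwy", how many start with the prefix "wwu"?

Filter for entries beginning with "wwu":
Words under "wwu": wwuuuttuwt
Count: 1

1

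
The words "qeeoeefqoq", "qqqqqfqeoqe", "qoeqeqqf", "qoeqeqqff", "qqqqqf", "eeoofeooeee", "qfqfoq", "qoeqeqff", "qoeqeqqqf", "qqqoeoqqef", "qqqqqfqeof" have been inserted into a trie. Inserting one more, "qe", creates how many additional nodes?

0

"qe" is already a full path in the trie; only an end-marker is added.
No new nodes are needed: 0.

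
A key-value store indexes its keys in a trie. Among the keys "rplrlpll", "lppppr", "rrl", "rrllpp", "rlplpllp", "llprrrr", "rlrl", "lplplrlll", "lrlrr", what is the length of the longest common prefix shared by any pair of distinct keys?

Equivalently: take the maximum, over all pairs, of their longest common prefix length.
e.g. "rrl" and "rrllpp" share the prefix "rrl" of length 3; no pair shares a longer one.
Longest shared-prefix length: 3

3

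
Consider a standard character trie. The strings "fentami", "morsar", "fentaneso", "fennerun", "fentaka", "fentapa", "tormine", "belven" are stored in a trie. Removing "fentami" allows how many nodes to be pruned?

2

A node on "fentami"'s path can go only if nothing else ends at it or branches off below it.
The suffix "mi" (2 nodes) is used only by "fentami"; the node for "fenta" still has the child "n", so pruning stops there.
Nodes removed: 2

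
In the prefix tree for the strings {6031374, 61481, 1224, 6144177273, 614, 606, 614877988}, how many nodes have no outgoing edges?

6

A leaf is a node with no children — equivalently, the end of a word that is not a proper prefix of any other stored word.
Those words: "1224", "6031374", "606", "6144177273", "61481", "614877988"
Leaf count: 6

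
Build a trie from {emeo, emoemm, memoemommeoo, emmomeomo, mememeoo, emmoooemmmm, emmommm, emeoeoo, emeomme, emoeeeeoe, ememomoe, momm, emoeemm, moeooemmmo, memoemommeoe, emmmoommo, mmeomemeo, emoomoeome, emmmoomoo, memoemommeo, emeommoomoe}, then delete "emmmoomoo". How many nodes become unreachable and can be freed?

After clearing the end-marker at "emmmoomoo", prune upward until reaching a node still needed by another word.
The suffix "oo" (2 nodes) is used only by "emmmoomoo"; the node for "emmmoom" still has the child "m", so pruning stops there.
Nodes removed: 2

2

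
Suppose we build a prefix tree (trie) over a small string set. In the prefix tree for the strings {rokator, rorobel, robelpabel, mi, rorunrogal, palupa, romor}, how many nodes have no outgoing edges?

7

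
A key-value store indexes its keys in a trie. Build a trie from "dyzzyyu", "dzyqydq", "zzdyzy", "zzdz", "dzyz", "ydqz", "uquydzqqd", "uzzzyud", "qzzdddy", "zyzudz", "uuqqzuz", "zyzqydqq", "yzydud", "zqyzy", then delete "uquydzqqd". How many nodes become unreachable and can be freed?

8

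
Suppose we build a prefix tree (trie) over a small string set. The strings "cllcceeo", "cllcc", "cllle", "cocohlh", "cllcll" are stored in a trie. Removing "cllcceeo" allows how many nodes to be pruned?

3

Walk "cllcceeo" from the leaf back toward the root, removing each node that no remaining word uses.
The suffix "eeo" (3 nodes) is used only by "cllcceeo"; "cllcc" is itself a stored word, so pruning stops there.
Nodes removed: 3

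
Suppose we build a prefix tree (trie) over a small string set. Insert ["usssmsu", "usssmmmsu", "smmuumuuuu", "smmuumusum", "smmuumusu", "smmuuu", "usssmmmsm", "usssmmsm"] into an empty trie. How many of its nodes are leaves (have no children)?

7

A leaf is a node with no children — equivalently, the end of a word that is not a proper prefix of any other stored word.
Those words: "smmuumusum", "smmuumuuuu", "smmuuu", "usssmmmsm", "usssmmmsu", "usssmmsm", "usssmsu"
Leaf count: 7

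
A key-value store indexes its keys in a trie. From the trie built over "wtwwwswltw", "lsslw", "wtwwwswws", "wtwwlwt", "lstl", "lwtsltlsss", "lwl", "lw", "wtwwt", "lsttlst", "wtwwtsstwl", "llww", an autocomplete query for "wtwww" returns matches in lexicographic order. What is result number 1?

Filter for "wtwww…" and sort: "wtwwwswltw", "wtwwwswws"
The 1st is wtwwwswltw.

wtwwwswltw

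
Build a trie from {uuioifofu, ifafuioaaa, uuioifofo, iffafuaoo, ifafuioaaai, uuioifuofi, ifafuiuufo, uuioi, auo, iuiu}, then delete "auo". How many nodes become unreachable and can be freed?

A node on "auo"'s path can go only if nothing else ends at it or branches off below it.
No other word shares any prefix with "auo", so all 3 of its nodes go.
Nodes removed: 3

3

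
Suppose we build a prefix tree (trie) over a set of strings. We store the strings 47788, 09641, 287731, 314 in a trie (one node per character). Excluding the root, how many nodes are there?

For each word, the new-node count is its length minus the longest prefix already in the trie:
  "47788" → 5 new (4, 7, 7, 8, 8)
  "09641" → 5 new (0, 9, 6, 4, 1)
  "287731" → 6 new (2, 8, 7, 7, 3, 1)
  "314" → 3 new (3, 1, 4)
Total nodes = 5 + 5 + 6 + 3 = 19

19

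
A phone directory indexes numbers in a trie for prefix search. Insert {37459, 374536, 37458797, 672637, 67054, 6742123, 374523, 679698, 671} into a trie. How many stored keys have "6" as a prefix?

5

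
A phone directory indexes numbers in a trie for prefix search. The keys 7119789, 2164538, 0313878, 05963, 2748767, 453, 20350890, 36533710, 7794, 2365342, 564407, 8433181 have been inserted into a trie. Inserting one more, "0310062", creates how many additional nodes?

4

Walking "0310062" from the root, the first 3 characters ("031") follow existing edges; "0" is the first miss.
Each of the 4 remaining characters creates one node.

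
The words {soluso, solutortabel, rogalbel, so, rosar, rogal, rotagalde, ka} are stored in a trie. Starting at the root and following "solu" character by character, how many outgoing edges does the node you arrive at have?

The children of the "solu" node are the distinct next characters among strings starting with "solu".
Distinct next characters after "solu": s, t.
That node has 2 child edges.

2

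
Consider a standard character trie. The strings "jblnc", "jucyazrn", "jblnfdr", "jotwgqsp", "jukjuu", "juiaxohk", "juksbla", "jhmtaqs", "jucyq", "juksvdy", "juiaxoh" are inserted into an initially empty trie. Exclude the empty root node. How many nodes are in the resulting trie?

Trace insertions, counting only characters that open a new branch:
  "jblnc" → 5 new (j, b, l, n, c)
  "jucyazrn" → prefix "j" already present; 7 new (u, c, y, a, z, r, n)
  "jblnfdr" → prefix "jbln" already present; 3 new (f, d, r)
  "jotwgqsp" → prefix "j" already present; 7 new (o, t, w, g, q, s, p)
  "jukjuu" → prefix "ju" already present; 4 new (k, j, u, u)
  "juiaxohk" → prefix "ju" already present; 6 new (i, a, x, o, h, k)
  "juksbla" → prefix "juk" already present; 4 new (s, b, l, a)
  "jhmtaqs" → prefix "j" already present; 6 new (h, m, t, a, q, s)
  "jucyq" → prefix "jucy" already present; 1 new (q)
  "juksvdy" → prefix "juks" already present; 3 new (v, d, y)
  "juiaxoh" → prefix "juiaxoh" already present; 0 new (none)
Total nodes = 5 + 7 + 3 + 7 + 4 + 6 + 4 + 6 + 1 + 3 + 0 = 46

46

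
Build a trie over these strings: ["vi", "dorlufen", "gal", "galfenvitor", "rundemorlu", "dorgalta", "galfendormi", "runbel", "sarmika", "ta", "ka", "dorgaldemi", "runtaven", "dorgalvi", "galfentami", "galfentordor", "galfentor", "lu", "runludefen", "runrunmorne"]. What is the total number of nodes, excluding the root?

For each word, the new-node count is its length minus the longest prefix already in the trie:
  "vi" → 2 new (v, i)
  "dorlufen" → 8 new (d, o, r, l, u, f, e, n)
  "gal" → 3 new (g, a, l)
  "galfenvitor" → prefix "gal" already present; 8 new (f, e, n, v, i, t, o, r)
  "rundemorlu" → 10 new (r, u, n, d, e, m, o, r, l, u)
  "dorgalta" → prefix "dor" already present; 5 new (g, a, l, t, a)
  "galfendormi" → prefix "galfen" already present; 5 new (d, o, r, m, i)
  "runbel" → prefix "run" already present; 3 new (b, e, l)
  "sarmika" → 7 new (s, a, r, m, i, k, a)
  "ta" → 2 new (t, a)
  "ka" → 2 new (k, a)
  "dorgaldemi" → prefix "dorgal" already present; 4 new (d, e, m, i)
  "runtaven" → prefix "run" already present; 5 new (t, a, v, e, n)
  "dorgalvi" → prefix "dorgal" already present; 2 new (v, i)
  "galfentami" → prefix "galfen" already present; 4 new (t, a, m, i)
  "galfentordor" → prefix "galfent" already present; 5 new (o, r, d, o, r)
  "galfentor" → prefix "galfentor" already present; 0 new (none)
  "lu" → 2 new (l, u)
  "runludefen" → prefix "run" already present; 7 new (l, u, d, e, f, e, n)
  "runrunmorne" → prefix "run" already present; 8 new (r, u, n, m, o, r, n, e)
Total nodes = 2 + 8 + 3 + 8 + 10 + 5 + 5 + 3 + 7 + 2 + 2 + 4 + 5 + 2 + 4 + 5 + 0 + 2 + 7 + 8 = 92

92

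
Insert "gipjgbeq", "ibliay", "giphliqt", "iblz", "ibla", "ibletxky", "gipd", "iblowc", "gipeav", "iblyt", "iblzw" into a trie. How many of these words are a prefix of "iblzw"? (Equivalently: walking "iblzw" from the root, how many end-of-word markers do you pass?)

2

Traverse "iblzw" character by character; count nodes along the way that are marked as word ends.
Prefixes of the query that are stored words: "iblz", "iblzw"
Count: 2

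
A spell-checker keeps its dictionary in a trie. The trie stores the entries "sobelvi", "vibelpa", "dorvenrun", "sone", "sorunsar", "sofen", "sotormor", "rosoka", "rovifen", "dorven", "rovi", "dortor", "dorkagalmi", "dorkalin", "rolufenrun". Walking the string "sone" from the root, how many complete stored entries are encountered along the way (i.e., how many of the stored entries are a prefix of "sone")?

Check each prefix of "sone" against the stored set — each match is an end-marker on the path.
Prefixes of the query that are stored words: "sone"
Count: 1

1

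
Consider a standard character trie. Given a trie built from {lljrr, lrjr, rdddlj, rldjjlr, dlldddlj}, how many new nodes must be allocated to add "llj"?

0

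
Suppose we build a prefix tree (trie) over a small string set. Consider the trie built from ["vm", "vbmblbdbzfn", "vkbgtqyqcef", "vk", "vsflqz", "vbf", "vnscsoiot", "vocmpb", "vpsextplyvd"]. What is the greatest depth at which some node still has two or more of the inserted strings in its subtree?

2

Equivalently: take the maximum, over all pairs, of their longest common prefix length.
"vbf" and "vbmblbdbzfn" agree on "vb" (2 characters) before diverging; nothing deeper is shared.
Longest shared-prefix length: 2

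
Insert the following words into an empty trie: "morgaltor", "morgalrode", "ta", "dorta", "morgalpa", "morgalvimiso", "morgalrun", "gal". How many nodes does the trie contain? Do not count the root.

Trace insertions, counting only characters that open a new branch:
  "morgaltor" → 9 new (m, o, r, g, a, l, t, o, r)
  "morgalrode" → prefix "morgal" already present; 4 new (r, o, d, e)
  "ta" → 2 new (t, a)
  "dorta" → 5 new (d, o, r, t, a)
  "morgalpa" → prefix "morgal" already present; 2 new (p, a)
  "morgalvimiso" → prefix "morgal" already present; 6 new (v, i, m, i, s, o)
  "morgalrun" → prefix "morgalr" already present; 2 new (u, n)
  "gal" → 3 new (g, a, l)
Total nodes = 9 + 4 + 2 + 5 + 2 + 6 + 2 + 3 = 33

33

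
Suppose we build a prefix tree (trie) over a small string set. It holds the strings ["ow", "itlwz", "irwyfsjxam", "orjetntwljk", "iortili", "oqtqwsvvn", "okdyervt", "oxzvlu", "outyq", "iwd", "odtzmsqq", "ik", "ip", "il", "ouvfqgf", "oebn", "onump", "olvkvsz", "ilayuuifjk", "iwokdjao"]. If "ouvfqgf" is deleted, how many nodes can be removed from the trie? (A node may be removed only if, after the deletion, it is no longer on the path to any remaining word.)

5

A node on "ouvfqgf"'s path can go only if nothing else ends at it or branches off below it.
The suffix "vfqgf" (5 nodes) is used only by "ouvfqgf"; the node for "ou" still has the child "t", so pruning stops there.
Nodes removed: 5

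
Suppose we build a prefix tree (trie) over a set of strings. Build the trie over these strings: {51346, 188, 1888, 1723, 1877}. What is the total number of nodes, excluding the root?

Insert word by word; a character creates a node only if that edge doesn't already exist:
  "51346" → 5 new (5, 1, 3, 4, 6)
  "188" → 3 new (1, 8, 8)
  "1888" → prefix "188" already present; 1 new (8)
  "1723" → prefix "1" already present; 3 new (7, 2, 3)
  "1877" → prefix "18" already present; 2 new (7, 7)
Total nodes = 5 + 3 + 1 + 3 + 2 = 14

14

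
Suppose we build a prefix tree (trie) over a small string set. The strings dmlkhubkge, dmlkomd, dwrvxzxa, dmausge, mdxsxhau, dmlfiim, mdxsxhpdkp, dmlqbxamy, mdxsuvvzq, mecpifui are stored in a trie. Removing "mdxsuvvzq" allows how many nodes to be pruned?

5

After clearing the end-marker at "mdxsuvvzq", prune upward until reaching a node still needed by another word.
The suffix "uvvzq" (5 nodes) is used only by "mdxsuvvzq"; the node for "mdxs" still has the child "x", so pruning stops there.
Nodes removed: 5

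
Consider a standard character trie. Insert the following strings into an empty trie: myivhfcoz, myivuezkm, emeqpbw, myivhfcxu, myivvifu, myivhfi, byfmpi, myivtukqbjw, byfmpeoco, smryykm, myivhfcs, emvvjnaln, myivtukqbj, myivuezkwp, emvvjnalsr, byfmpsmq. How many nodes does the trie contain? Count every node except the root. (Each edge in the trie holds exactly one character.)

Insert word by word; a character creates a node only if that edge doesn't already exist:
  "myivhfcoz" → 9 new (m, y, i, v, h, f, c, o, z)
  "myivuezkm" → prefix "myiv" already present; 5 new (u, e, z, k, m)
  "emeqpbw" → 7 new (e, m, e, q, p, b, w)
  "myivhfcxu" → prefix "myivhfc" already present; 2 new (x, u)
  "myivvifu" → prefix "myiv" already present; 4 new (v, i, f, u)
  "myivhfi" → prefix "myivhf" already present; 1 new (i)
  "byfmpi" → 6 new (b, y, f, m, p, i)
  "myivtukqbjw" → prefix "myiv" already present; 7 new (t, u, k, q, b, j, w)
  "byfmpeoco" → prefix "byfmp" already present; 4 new (e, o, c, o)
  "smryykm" → 7 new (s, m, r, y, y, k, m)
  "myivhfcs" → prefix "myivhfc" already present; 1 new (s)
  "emvvjnaln" → prefix "em" already present; 7 new (v, v, j, n, a, l, n)
  "myivtukqbj" → prefix "myivtukqbj" already present; 0 new (none)
  "myivuezkwp" → prefix "myivuezk" already present; 2 new (w, p)
  "emvvjnalsr" → prefix "emvvjnal" already present; 2 new (s, r)
  "byfmpsmq" → prefix "byfmp" already present; 3 new (s, m, q)
Total nodes = 9 + 5 + 7 + 2 + 4 + 1 + 6 + 7 + 4 + 7 + 1 + 7 + 0 + 2 + 2 + 3 = 67

67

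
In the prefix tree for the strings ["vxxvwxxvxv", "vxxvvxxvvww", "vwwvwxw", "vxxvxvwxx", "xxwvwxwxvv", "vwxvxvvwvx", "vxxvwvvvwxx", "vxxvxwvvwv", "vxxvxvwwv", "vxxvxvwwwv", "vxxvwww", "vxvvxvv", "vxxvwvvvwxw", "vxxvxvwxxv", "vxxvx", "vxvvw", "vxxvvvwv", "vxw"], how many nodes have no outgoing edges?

16

Leaves are exactly the stored words that no other stored word extends.
Those words: "vwwvwxw", "vwxvxvvwvx", "vxvvw", "vxvvxvv", "vxw", "vxxvvvwv", "vxxvvxxvvww", "vxxvwvvvwxw", "vxxvwvvvwxx", "vxxvwww", "vxxvwxxvxv", "vxxvxvwwv", "vxxvxvwwwv", "vxxvxvwxxv", "vxxvxwvvwv", "xxwvwxwxvv"
Leaf count: 16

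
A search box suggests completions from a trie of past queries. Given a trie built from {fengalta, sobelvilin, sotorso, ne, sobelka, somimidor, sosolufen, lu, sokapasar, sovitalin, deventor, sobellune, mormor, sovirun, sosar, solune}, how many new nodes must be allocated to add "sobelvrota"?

Walking "sobelvrota" from the root, the first 6 characters ("sobelv") follow existing edges; "r" is the first miss.
Each of the 4 remaining characters creates one node.

4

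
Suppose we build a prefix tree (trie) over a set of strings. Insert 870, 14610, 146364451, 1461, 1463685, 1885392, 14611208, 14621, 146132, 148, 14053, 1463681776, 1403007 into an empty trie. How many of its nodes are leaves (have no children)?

12

Leaves are exactly the stored words that no other stored word extends.
Those words: "1403007", "14053", "14610", "14611208", "146132", "14621", "146364451", "1463681776", "1463685", "148", "1885392", "870"
Leaf count: 12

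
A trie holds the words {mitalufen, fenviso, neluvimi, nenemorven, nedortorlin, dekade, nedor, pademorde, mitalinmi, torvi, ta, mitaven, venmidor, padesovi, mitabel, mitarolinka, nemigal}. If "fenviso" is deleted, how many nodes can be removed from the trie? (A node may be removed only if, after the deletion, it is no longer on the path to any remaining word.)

After clearing the end-marker at "fenviso", prune upward until reaching a node still needed by another word.
No other word shares any prefix with "fenviso", so all 7 of its nodes go.
Nodes removed: 7

7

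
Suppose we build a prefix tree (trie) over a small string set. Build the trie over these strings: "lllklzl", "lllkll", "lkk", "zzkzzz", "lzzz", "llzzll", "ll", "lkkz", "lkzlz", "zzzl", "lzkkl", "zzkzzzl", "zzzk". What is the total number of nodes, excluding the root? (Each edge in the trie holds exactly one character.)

Count nodes per top-level branch (shared prefixes stored once):
  'l'-branch (lkk, lkkz, lkzlz, ll, lllkll, lllklzl, llzzll, lzkkl, lzzz): 24 nodes
  'z'-branch (zzkzzz, zzkzzzl, zzzk, zzzl): 10 nodes
Sum: 34

34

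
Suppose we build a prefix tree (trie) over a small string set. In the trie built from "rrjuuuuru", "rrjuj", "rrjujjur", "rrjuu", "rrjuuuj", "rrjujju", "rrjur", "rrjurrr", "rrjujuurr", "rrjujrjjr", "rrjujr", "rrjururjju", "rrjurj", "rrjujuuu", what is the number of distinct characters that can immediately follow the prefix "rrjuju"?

The children of the "rrjuju" node are the distinct next characters among strings starting with "rrjuju".
Characters that immediately follow "rrjuju" among the stored strings: {u}.
That node has 1 child edge.

1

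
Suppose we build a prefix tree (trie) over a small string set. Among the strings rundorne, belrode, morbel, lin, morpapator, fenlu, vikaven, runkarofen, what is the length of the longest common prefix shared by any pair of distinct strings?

3

Equivalently: take the maximum, over all pairs, of their longest common prefix length.
"morbel" and "morpapator" agree on "mor" (3 characters) before diverging; nothing deeper is shared.
Longest shared-prefix length: 3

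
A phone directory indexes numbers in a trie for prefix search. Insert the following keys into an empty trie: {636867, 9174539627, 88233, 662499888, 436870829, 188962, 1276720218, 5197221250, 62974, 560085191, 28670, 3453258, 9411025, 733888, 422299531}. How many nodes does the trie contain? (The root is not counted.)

Insert word by word; a character creates a node only if that edge doesn't already exist:
  "636867" → 6 new (6, 3, 6, 8, 6, 7)
  "9174539627" → 10 new (9, 1, 7, 4, 5, 3, 9, 6, 2, 7)
  "88233" → 5 new (8, 8, 2, 3, 3)
  "662499888" → prefix "6" already present; 8 new (6, 2, 4, 9, 9, 8, 8, 8)
  "436870829" → 9 new (4, 3, 6, 8, 7, 0, 8, 2, 9)
  "188962" → 6 new (1, 8, 8, 9, 6, 2)
  "1276720218" → prefix "1" already present; 9 new (2, 7, 6, 7, 2, 0, 2, 1, 8)
  "5197221250" → 10 new (5, 1, 9, 7, 2, 2, 1, 2, 5, 0)
  "62974" → prefix "6" already present; 4 new (2, 9, 7, 4)
  "560085191" → prefix "5" already present; 8 new (6, 0, 0, 8, 5, 1, 9, 1)
  "28670" → 5 new (2, 8, 6, 7, 0)
  "3453258" → 7 new (3, 4, 5, 3, 2, 5, 8)
  "9411025" → prefix "9" already present; 6 new (4, 1, 1, 0, 2, 5)
  "733888" → 6 new (7, 3, 3, 8, 8, 8)
  "422299531" → prefix "4" already present; 8 new (2, 2, 2, 9, 9, 5, 3, 1)
Total nodes = 6 + 10 + 5 + 8 + 9 + 6 + 9 + 10 + 4 + 8 + 5 + 7 + 6 + 6 + 8 = 107

107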